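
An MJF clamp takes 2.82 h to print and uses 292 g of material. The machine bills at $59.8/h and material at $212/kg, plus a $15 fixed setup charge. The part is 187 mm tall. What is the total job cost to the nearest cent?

Machine cost = 59.8 × 2.82, so $168.636.
Material cost = 212 × 292/1000 = $61.904.
Adding setup: 168.636 + 61.904 + 15 → $245.54.

$245.54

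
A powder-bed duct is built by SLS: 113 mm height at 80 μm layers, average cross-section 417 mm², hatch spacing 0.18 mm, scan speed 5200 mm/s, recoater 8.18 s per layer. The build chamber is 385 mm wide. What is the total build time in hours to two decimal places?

3.39 hours

Layer count = ceil(113 / 0.08) = 1413.
Per-layer scan distance = 417 / 0.18, so 2316.7 mm.
Scan time per layer: 2316.7 / 5200 → 0.4455 s.
Layer cycle: 0.4455 + 8.18 → 8.6255 s.
Build time = 1413 × 8.6255 = 12187.8315 s = 3.39 hours.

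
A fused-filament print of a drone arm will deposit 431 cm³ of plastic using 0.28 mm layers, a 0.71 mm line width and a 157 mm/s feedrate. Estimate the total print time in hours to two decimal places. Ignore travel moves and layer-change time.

Bead cross-section = 0.28 × 0.71, so 0.1988 mm².
Total extruded path = 431000/0.1988 = 2168008 mm.
Print-move time = 2168008 / 157, so 13809 s.
13809 s = 3.84 hours.

3.84 hours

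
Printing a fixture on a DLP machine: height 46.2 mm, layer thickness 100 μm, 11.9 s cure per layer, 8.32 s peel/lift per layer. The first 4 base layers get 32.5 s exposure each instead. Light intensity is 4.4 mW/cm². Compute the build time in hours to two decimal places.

Layer count = ceil(46.2 / 0.1) = 462.
Bottom layers = 4 × (32.5 + 8.32), so 163.28 s.
Regular layers = 458 × (11.9 + 8.32), so 9260.76 s.
Sum: 163.28 + 9260.76 = 9424.04 s → 2.62 hours.

2.62 hours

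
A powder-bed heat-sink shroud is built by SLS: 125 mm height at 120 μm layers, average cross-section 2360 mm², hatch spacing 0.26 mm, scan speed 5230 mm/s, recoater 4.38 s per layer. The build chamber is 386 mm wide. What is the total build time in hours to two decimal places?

1.77 hours

Layer count = ceil(125 / 0.12) = 1042.
Hatch length per layer: 2360 / 0.26 → 9076.9 mm.
Per-layer scan time = 9076.9 / 5230, so 1.7355 s.
Time per layer = 1.7355 + 4.38 = 6.1155 s.
Build time = 1042 × 6.1155 = 6372.351 s = 1.77 hours.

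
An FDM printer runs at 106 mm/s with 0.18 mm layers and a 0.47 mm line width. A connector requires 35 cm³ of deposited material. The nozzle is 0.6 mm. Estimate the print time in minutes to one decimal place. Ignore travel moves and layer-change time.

Bead cross-section: 0.18 × 0.47 → 0.0846 mm².
Toolpath length = 35 cm³ / 0.0846 mm² = 35000 / 0.0846 = 413711.6 mm.
Time extruding = 413711.6 / 106, so 3902.9 s.
3902.9 s = 65.0 minutes.

65.0 minutes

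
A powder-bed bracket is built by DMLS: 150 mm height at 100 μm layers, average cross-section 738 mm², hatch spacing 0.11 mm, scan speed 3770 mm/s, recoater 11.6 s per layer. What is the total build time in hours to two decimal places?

Layer count = ceil(150 / 0.1) = 1500.
Scan path per layer: 738 / 0.11 → 6709.1 mm.
Laser time per layer: 6709.1 / 3770 → 1.7796 s.
Time per layer: 1.7796 + 11.6 → 13.3796 s.
1500 layers × 13.3796 s/layer = 20069.4 s, i.e. 5.57 hours.

5.57 hours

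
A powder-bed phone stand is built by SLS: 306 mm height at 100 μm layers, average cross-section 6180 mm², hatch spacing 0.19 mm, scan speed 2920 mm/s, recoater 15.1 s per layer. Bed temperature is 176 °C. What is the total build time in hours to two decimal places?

Number of layers: 306 / 0.1 → 3060 (rounded up).
Per-layer scan distance: 6180 / 0.19 → 32526.3 mm.
Scan time per layer = 32526.3 / 2920, so 11.1391 s.
Per-layer time = 11.1391 + 15.1 = 26.2391 s.
Build time = 3060 × 26.2391 = 80291.646 s = 22.30 hours.

22.30 hours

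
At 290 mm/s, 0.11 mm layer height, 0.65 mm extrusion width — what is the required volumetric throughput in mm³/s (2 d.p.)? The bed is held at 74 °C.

20.74

A = 0.11 × 0.65, so 0.0715 mm².
Q = v·A = 290 × 0.0715 = 20.74 mm³/s.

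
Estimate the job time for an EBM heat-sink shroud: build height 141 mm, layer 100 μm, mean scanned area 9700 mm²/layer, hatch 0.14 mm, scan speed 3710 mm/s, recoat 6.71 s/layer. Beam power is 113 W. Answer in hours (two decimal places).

9.94 hours

Number of layers: 141 / 0.1 → 1410 (rounded up).
Scan path per layer = 9700 / 0.14, so 69285.7 mm.
Scan time per layer = 69285.7 / 3710, so 18.6754 s.
Layer cycle: 18.6754 + 6.71 → 25.3854 s.
1410 layers × 25.3854 s/layer = 35793.414 s, i.e. 9.94 hours.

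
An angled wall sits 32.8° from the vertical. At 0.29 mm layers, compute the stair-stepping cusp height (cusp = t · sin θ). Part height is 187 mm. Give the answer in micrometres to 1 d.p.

157.1 μm

sin(32.8°) = 0.5417, so cusp = 0.29 × 0.5417 = 0.157093 mm → 157.1 μm.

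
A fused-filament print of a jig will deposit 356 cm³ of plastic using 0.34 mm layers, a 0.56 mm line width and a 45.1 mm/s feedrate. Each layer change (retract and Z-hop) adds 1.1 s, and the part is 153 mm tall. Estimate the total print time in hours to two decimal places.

11.65 hours

Line area: 0.34 × 0.56 → 0.1904 mm².
Path length: 356000 mm³ / 0.1904 mm² → 1869747.9 mm.
Time extruding = 1869747.9 / 45.1 = 41457.8 s.
Number of layers: 153 / 0.34 → 450 (rounded up).
Z-hop total = 450 × 1.1, so 495 s.
Altogether 41457.8 + 495 = 41952.8 s, i.e. 11.65 hours.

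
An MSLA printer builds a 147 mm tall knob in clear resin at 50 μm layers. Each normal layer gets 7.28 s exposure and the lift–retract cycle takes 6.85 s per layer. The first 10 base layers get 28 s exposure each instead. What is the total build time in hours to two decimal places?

Number of layers: 147 / 0.05 → 2940 (rounded up).
Burn-in layers = 10 × (28 + 6.85), so 348.5 s.
Regular layers = 2930 × (7.28 + 6.85), so 41400.9 s.
Total = 348.5 + 41400.9 = 41749.4 s = 11.60 hours.

11.60 hours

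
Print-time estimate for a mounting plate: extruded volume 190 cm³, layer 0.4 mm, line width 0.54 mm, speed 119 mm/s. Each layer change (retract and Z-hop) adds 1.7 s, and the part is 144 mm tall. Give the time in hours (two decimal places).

2.22 hours

Line area: 0.4 × 0.54 → 0.216 mm².
Total extruded path = 190000/0.216 = 879629.6 mm.
Extrusion time: 879629.6 / 119 → 7391.8 s.
Number of layers: 144 / 0.4 → 360 (rounded up).
Z-hop total = 360 × 1.7, so 612 s.
Altogether 7391.8 + 612 = 8003.8 s, i.e. 2.22 hours.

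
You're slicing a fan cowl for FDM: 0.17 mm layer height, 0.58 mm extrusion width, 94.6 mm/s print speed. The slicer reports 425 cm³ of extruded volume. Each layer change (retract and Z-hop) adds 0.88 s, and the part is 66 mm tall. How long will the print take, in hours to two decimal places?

Line area = 0.17 × 0.58, so 0.0986 mm².
Path length: 425000 mm³ / 0.0986 mm² → 4310344.8 mm.
Extrusion time = 4310344.8 / 94.6, so 45563.9 s.
Layer count = ceil(66 / 0.17) = 389.
Layer-change overhead: 389 × 0.88 → 342.32 s.
Altogether 45563.9 + 342.32 = 45906.22 s, i.e. 12.75 hours.

12.75 hours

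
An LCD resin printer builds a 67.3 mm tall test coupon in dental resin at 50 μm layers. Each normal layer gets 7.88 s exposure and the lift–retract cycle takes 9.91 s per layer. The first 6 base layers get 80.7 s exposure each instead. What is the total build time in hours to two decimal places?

6.77 hours

Layer count = ceil(67.3 / 0.05) = 1346.
Bottom layers = 6 × (80.7 + 9.91) = 543.66 s.
Remaining layers: 1340 × (7.88 + 9.91) → 23838.6 s.
Total = 543.66 + 23838.6 = 24382.26 s = 6.77 hours.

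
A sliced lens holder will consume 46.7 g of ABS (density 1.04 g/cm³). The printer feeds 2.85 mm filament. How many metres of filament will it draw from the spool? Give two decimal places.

Volume = 46.7 g / 1.04 g·cm⁻³ = 44.9038 cm³ = 44903.8 mm³.
Filament cross-section = π × (2.85/2)² = 6.3794 mm².
Length = 44903.8 / 6.3794 = 7038.88 mm = 7.04 m.

7.04 m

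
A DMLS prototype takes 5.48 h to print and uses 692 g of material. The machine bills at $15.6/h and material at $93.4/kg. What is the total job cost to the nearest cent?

Machine cost = 15.6 × 5.48 = $85.488.
Feedstock cost = 93.4 × 692/1000 = $64.6328.
Total = 85.488 + 64.6328 = 150.1208 ≈ $150.12.

$150.12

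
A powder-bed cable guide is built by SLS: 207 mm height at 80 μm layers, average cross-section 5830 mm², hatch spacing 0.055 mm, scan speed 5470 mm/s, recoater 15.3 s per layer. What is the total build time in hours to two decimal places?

Number of layers: 207 / 0.08 → 2588 (rounded up).
Scan path per layer = 5830 / 0.055, so 106000 mm.
Per-layer scan time = 106000 / 5470, so 19.3784 s.
Per-layer time: 19.3784 + 15.3 → 34.6784 s.
Total: 2588 × 34.6784 s = 89747.6992 s → 24.93 hours.

24.93 hours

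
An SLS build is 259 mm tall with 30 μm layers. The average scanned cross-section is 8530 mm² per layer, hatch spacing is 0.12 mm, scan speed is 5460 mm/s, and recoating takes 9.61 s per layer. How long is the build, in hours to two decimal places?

Layers = ⌈259/0.03⌉ = 8634.
Hatch length per layer: 8530 / 0.12 → 71083.3 mm.
Per-layer scan time = 71083.3 / 5460 = 13.0189 s.
Layer cycle = 13.0189 + 9.61 = 22.6289 s.
8634 layers × 22.6289 s/layer = 195377.9226 s, i.e. 54.27 hours.

54.27 hours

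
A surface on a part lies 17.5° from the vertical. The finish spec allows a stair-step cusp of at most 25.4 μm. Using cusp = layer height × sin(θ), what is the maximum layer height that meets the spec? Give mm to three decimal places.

0.084 mm

t = h_c / sin θ = 0.0254 / 0.3007 = 0.084 mm.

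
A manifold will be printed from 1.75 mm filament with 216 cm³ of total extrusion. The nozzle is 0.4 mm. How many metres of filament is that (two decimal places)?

89.80 m

A = π r² = π × 0.875² = 2.4053 mm².
L = 216000 mm³ / 2.4053 mm² = 89801.69 mm, i.e. 89.80 m.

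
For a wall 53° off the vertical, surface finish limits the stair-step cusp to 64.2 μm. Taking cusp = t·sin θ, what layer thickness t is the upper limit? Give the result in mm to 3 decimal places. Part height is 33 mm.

sin(53°) = 0.7986; t_max = 0.0642/0.7986 = 0.080 mm.

0.080 mm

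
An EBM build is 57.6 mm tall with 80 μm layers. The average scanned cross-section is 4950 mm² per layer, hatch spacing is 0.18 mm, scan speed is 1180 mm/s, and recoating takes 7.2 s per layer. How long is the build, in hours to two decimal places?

Layers = ⌈57.6/0.08⌉ = 720.
Hatch length per layer = 4950 / 0.18, so 27500 mm.
Scan time per layer = 27500 / 1180 = 23.3051 s.
Layer cycle: 23.3051 + 7.2 → 30.5051 s.
Total: 720 × 30.5051 s = 21963.672 s → 6.10 hours.

6.10 hours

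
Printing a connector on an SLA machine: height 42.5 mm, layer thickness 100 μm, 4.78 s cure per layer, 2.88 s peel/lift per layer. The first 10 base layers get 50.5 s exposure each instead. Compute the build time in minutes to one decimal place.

Number of layers: 42.5 / 0.1 → 425 (rounded up).
Bottom layers = 10 × (50.5 + 2.88) = 533.8 s.
Normal layers: 415 × (4.78 + 2.88) → 3178.9 s.
Total = 533.8 + 3178.9 = 3712.7 s = 61.9 minutes.

61.9 minutes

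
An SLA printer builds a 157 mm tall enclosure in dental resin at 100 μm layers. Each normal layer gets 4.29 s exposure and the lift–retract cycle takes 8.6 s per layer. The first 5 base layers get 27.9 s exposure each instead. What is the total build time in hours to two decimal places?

5.65 hours

Layer count = ceil(157 / 0.1) = 1570.
Burn-in layers = 5 × (27.9 + 8.6) = 182.5 s.
Normal layers = 1565 × (4.29 + 8.6) = 20172.85 s.
Total = 182.5 + 20172.85 = 20355.35 s = 5.65 hours.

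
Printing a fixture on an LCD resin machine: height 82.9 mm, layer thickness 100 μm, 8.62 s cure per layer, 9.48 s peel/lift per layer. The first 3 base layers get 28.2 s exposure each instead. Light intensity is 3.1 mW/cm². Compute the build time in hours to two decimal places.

4.18 hours

Layers = ⌈82.9/0.1⌉ = 829.
Bottom layers = 3 × (28.2 + 9.48), so 113.04 s.
Remaining layers = 826 × (8.62 + 9.48), so 14950.6 s.
Total = 113.04 + 14950.6 = 15063.64 s = 4.18 hours.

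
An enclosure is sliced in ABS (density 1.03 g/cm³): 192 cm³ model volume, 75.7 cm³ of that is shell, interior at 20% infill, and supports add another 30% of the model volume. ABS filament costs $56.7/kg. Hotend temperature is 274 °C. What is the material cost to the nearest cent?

Infill region: 192 − 75.7 → 116.3 cm³.
Infill deposited = 0.20 × 116.3, so 23.26 cm³.
Support: 0.30 × 192 → 57.6 cm³.
Deposited volume: 75.7 + 23.26 + 57.6 → 156.56 cm³.
Mass = 156.56 × 1.03, so 161.2568 g.
Cost = 161.2568 g / 1000 × $56.7/kg = $9.14.

$9.14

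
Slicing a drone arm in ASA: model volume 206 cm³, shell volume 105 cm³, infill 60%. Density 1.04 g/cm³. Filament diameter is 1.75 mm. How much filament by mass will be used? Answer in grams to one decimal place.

Volume inside the shell = 206 − 105, so 101 cm³.
Infill volume: 0.60 × 101 → 60.6 cm³.
Deposited volume: 105 + 60.6 → 165.6 cm³.
Mass = 165.6 × 1.04, so 172.224 g.

172.2 g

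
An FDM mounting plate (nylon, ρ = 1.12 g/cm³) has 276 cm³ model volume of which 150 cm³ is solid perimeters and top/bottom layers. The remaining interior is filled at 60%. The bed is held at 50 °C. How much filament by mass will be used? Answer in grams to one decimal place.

252.7 g

Volume inside the shell = 276 − 150 = 126 cm³.
Infill deposited = 0.60 × 126, so 75.6 cm³.
Total extruded = 150 + 75.6 = 225.6 cm³.
Mass: 225.6 × 1.12 → 252.672 g.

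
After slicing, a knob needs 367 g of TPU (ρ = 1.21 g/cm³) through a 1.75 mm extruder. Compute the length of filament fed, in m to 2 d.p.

Volume = 367 g / 1.21 g·cm⁻³ = 303.3058 cm³ = 303305.8 mm³.
Cross-section of 1.75 mm filament: π·(1.75/2)² = 2.4053 mm².
Length = 303305.8 / 2.4053 = 126098.95 mm = 126.10 m.

126.10 m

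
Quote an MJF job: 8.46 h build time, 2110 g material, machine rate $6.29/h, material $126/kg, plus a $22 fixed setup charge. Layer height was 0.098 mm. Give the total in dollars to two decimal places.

$341.07

Machine-time cost = 6.29 × 8.46, so $53.2134.
Material charge: 126 × 2110/1000 → $265.86.
Total = 53.2134 + 265.86 + 22 = 341.0734 ≈ $341.07.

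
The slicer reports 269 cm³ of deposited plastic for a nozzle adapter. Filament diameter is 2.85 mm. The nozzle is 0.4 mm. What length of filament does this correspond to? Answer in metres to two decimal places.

Cross-section of 2.85 mm filament: π·(2.85/2)² = 6.3794 mm².
L = 269000 mm³ / 6.3794 mm² = 42166.97 mm, i.e. 42.17 m.

42.17 m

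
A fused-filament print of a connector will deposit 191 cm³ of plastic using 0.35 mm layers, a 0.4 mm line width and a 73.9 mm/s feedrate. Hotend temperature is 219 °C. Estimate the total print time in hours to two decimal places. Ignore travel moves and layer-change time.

Line area: 0.35 × 0.4 → 0.14 mm².
Total extruded path = 191000/0.14 = 1364285.7 mm.
Extrusion time: 1364285.7 / 73.9 → 18461.2 s.
18461.2 s = 5.13 hours.

5.13 hours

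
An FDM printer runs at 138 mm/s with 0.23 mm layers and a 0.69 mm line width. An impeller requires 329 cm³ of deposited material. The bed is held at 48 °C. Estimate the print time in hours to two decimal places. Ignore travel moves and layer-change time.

Extrusion cross-section = 0.23 × 0.69, so 0.1587 mm².
Toolpath length = 329 cm³ / 0.1587 mm² = 329000 / 0.1587 = 2073093.9 mm.
Time extruding: 2073093.9 / 138 → 15022.4 s.
15022.4 s = 4.17 hours.

4.17 hours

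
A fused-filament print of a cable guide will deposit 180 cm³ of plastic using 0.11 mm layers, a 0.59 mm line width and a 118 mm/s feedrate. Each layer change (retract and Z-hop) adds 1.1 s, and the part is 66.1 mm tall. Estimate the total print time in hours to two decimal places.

6.71 hours

Extrusion cross-section = 0.11 × 0.59 = 0.0649 mm².
Path length: 180000 mm³ / 0.0649 mm² → 2773497.7 mm.
Extrusion time = 2773497.7 / 118, so 23504.2 s.
Number of layers: 66.1 / 0.11 → 601 (rounded up).
Z-hop total = 601 × 1.1, so 661.1 s.
Altogether 23504.2 + 661.1 = 24165.3 s, i.e. 6.71 hours.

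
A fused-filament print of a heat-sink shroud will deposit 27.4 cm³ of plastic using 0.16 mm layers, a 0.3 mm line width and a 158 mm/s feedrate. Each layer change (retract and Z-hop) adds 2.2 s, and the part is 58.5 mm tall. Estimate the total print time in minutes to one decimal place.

Extrusion cross-section: 0.16 × 0.3 → 0.048 mm².
Total extruded path = 27400/0.048 = 570833.3 mm.
Extrusion time: 570833.3 / 158 → 3612.9 s.
Layers = ⌈58.5/0.16⌉ = 366.
Z-hop total = 366 × 2.2 = 805.2 s.
Altogether 3612.9 + 805.2 = 4418.1 s, i.e. 73.6 minutes.

73.6 minutes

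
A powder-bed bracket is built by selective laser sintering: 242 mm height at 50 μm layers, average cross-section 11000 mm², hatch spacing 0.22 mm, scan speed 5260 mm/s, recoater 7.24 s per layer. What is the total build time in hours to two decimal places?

22.51 hours

Layers = ⌈242/0.05⌉ = 4840.
Hatch length per layer: 11000 / 0.22 → 50000 mm.
Scan time per layer = 50000 / 5260, so 9.5057 s.
Time per layer = 9.5057 + 7.24, so 16.7457 s.
Total: 4840 × 16.7457 s = 81049.188 s → 22.51 hours.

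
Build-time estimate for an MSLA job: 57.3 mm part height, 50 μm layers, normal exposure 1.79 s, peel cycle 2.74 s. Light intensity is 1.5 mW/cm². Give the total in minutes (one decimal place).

86.5 minutes

Number of layers: 57.3 / 0.05 → 1146 (rounded up).
Each layer takes = 1.79 + 2.74, so 4.53 s.
Build time: 1146 × 4.53 s = 5191.38 s, i.e. 86.5 minutes.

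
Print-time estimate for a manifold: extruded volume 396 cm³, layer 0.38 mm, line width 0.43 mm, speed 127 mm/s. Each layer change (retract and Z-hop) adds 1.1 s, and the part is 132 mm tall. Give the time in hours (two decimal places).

Bead cross-section = 0.38 × 0.43 = 0.1634 mm².
Toolpath length = 396 cm³ / 0.1634 mm² = 396000 / 0.1634 = 2423500.6 mm.
Extrusion time = 2423500.6 / 127 = 19082.7 s.
Layers = ⌈132/0.38⌉ = 348.
Non-print overhead = 348 × 1.1, so 382.8 s.
Total = 19082.7 + 382.8 = 19465.5 s = 5.41 hours.

5.41 hours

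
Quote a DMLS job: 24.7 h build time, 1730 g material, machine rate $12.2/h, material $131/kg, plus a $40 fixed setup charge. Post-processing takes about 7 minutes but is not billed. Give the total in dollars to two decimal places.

Time charge = 12.2 × 24.7, so $301.34.
Feedstock cost = 131 × 1730/1000, so $226.63.
Total = 301.34 + 226.63 + 40 = $567.97.

$567.97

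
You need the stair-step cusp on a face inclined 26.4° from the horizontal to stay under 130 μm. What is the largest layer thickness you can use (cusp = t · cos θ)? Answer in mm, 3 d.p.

0.145 mm

Layer height = cusp / cos(26.4°) = 0.13 / 0.8957 = 0.145 mm.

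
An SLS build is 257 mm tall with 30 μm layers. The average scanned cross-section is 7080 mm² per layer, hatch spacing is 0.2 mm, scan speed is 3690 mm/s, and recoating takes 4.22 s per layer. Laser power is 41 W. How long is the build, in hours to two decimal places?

32.87 hours

Number of layers: 257 / 0.03 → 8567 (rounded up).
Scan path per layer = 7080 / 0.2 = 35400 mm.
Laser time per layer = 35400 / 3690 = 9.5935 s.
Per-layer time = 9.5935 + 4.22 = 13.8135 s.
Build time = 8567 × 13.8135 = 118340.2545 s = 32.87 hours.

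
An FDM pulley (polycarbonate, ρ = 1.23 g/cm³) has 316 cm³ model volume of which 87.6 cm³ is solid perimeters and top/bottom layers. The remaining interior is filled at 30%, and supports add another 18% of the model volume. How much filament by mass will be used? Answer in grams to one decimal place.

Infill region = 316 − 87.6 = 228.4 cm³.
Infill volume = 0.30 × 228.4 = 68.52 cm³.
Support = 0.18 × 316, so 56.88 cm³.
Deposited volume = 87.6 + 68.52 + 56.88, so 213 cm³.
Mass: 213 × 1.23 → 261.99 g.

262.0 g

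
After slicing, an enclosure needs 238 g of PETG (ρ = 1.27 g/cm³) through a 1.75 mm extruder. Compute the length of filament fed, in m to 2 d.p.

Extruded volume: 238/1.27 = 187.4016 cm³ (187401.6 mm³).
A = π r² = π × 0.875² = 2.4053 mm².
L = V/A = 187401.6/2.4053 = 77911.94 mm → 77.91 m.

77.91 m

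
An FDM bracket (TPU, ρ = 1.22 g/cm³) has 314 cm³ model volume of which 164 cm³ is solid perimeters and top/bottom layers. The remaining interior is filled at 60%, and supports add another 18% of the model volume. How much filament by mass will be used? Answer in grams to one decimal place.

378.8 g

Volume inside the shell = 314 − 164 = 150 cm³.
Infill deposited = 0.60 × 150 = 90 cm³.
Support = 0.18 × 314, so 56.52 cm³.
Deposited volume: 164 + 90 + 56.52 → 310.52 cm³.
Mass: 310.52 × 1.22 → 378.8344 g.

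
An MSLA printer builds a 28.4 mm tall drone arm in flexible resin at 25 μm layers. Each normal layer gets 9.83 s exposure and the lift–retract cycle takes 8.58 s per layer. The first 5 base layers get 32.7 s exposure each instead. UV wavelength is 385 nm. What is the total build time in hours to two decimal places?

Layer count = ceil(28.4 / 0.025) = 1136.
Burn-in layers: 5 × (32.7 + 8.58) → 206.4 s.
Regular layers = 1131 × (9.83 + 8.58), so 20821.71 s.
Total = 206.4 + 20821.71 = 21028.11 s = 5.84 hours.

5.84 hours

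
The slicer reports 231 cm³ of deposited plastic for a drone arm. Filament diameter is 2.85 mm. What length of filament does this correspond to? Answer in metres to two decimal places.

Filament cross-section = π × (2.85/2)² = 6.3794 mm².
L = 231000 mm³ / 6.3794 mm² = 36210.3 mm, i.e. 36.21 m.

36.21 m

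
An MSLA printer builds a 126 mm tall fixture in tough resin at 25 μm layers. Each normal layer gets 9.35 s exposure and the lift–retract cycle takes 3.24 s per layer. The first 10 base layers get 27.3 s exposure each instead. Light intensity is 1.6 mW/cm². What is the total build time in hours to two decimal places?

17.68 hours

Layers = ⌈126/0.025⌉ = 5040.
Base layers = 10 × (27.3 + 3.24), so 305.4 s.
Regular layers = 5030 × (9.35 + 3.24), so 63327.7 s.
Sum: 305.4 + 63327.7 = 63633.1 s → 17.68 hours.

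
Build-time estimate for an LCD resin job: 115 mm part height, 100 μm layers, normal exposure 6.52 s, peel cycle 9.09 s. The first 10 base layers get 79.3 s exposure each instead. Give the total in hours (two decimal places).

5.19 hours

Number of layers: 115 / 0.1 → 1150 (rounded up).
Burn-in layers = 10 × (79.3 + 9.09), so 883.9 s.
Regular layers = 1140 × (6.52 + 9.09) = 17795.4 s.
Sum: 883.9 + 17795.4 = 18679.3 s → 5.19 hours.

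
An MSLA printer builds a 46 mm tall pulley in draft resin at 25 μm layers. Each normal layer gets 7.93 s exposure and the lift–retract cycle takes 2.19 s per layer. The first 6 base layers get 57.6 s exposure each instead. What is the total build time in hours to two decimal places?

Layers = ⌈46/0.025⌉ = 1840.
Base layers: 6 × (57.6 + 2.19) → 358.74 s.
Remaining layers = 1834 × (7.93 + 2.19), so 18560.08 s.
Sum: 358.74 + 18560.08 = 18918.82 s → 5.26 hours.

5.26 hours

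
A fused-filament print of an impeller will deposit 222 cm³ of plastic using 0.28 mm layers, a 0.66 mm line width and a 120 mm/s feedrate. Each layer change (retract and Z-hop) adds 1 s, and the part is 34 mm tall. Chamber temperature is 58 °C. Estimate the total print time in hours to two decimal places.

Line area = 0.28 × 0.66 = 0.1848 mm².
Path length: 222000 mm³ / 0.1848 mm² → 1201298.7 mm.
Print-move time = 1201298.7 / 120 = 10010.8 s.
Layer count = ceil(34 / 0.28) = 122.
Layer-change overhead = 122 × 1, so 122 s.
Total = 10010.8 + 122 = 10132.8 s = 2.81 hours.

2.81 hours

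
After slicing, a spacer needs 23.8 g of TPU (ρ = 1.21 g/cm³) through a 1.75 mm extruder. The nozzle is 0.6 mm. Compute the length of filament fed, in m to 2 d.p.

8.18 m

Extruded volume: 23.8/1.21 = 19.6694 cm³ (19669.4 mm³).
Cross-section of 1.75 mm filament: π·(1.75/2)² = 2.4053 mm².
Length = 19669.4 / 2.4053 = 8177.52 mm = 8.18 m.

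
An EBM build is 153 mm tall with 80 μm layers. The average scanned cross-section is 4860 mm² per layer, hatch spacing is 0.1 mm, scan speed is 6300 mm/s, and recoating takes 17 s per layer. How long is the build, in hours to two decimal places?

13.13 hours

Layer count = ceil(153 / 0.08) = 1913.
Scan path per layer = 4860 / 0.1 = 48600 mm.
Per-layer scan time: 48600 / 6300 → 7.7143 s.
Layer cycle = 7.7143 + 17, so 24.7143 s.
Build time = 1913 × 24.7143 = 47278.4559 s = 13.13 hours.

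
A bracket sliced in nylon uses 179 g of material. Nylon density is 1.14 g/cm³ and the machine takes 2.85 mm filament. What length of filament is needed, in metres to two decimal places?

Volume = 179 g / 1.14 g·cm⁻³ = 157.0175 cm³ = 157017.5 mm³.
A = π r² = π × 1.425² = 6.3794 mm².
L = V/A = 157017.5/6.3794 = 24613.21 mm → 24.61 m.

24.61 m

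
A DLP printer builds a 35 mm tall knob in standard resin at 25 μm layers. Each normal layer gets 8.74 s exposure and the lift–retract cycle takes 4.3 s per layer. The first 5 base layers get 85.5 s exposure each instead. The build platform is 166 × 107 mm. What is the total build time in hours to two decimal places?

5.18 hours

Number of layers: 35 / 0.025 → 1400 (rounded up).
Base layers = 5 × (85.5 + 4.3) = 449 s.
Regular layers: 1395 × (8.74 + 4.3) → 18190.8 s.
Total = 449 + 18190.8 = 18639.8 s = 5.18 hours.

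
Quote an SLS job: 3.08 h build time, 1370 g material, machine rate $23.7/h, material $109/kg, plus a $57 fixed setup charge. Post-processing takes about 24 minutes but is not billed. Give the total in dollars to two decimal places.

$279.33

Machine-time cost: 23.7 × 3.08 → $72.996.
Feedstock cost = 109 × 1370/1000, so $149.33.
Adding setup: 72.996 + 149.33 + 57 → 279.326 ≈ $279.33.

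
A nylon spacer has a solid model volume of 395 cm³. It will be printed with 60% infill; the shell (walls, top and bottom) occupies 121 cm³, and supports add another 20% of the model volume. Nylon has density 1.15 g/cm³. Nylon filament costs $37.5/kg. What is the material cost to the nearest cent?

Volume inside the shell = 395 − 121 = 274 cm³.
Infill volume: 0.60 × 274 → 164.4 cm³.
Support = 0.20 × 395 = 79 cm³.
Total extruded = 121 + 164.4 + 79, so 364.4 cm³.
Mass = 364.4 × 1.15 = 419.06 g.
At $37.5/kg: 419.06/1000 × 37.5 = $15.71.

$15.71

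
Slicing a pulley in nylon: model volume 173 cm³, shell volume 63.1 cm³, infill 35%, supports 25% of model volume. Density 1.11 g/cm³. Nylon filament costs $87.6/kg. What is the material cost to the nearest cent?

$14.08

Interior volume = 173 − 63.1 = 109.9 cm³.
Infill volume = 0.35 × 109.9 = 38.465 cm³.
Support = 0.25 × 173, so 43.25 cm³.
Deposited volume = 63.1 + 38.465 + 43.25 = 144.815 cm³.
Mass = 144.815 × 1.11 = 160.74465 g.
At $87.6/kg: 160.74465/1000 × 87.6 = $14.08.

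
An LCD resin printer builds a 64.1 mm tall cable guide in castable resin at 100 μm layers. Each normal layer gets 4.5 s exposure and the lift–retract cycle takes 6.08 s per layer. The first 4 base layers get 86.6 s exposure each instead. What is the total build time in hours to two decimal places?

1.98 hours

Number of layers: 64.1 / 0.1 → 641 (rounded up).
Burn-in layers: 4 × (86.6 + 6.08) → 370.72 s.
Regular layers: 637 × (4.5 + 6.08) → 6739.46 s.
Sum: 370.72 + 6739.46 = 7110.18 s → 1.98 hours.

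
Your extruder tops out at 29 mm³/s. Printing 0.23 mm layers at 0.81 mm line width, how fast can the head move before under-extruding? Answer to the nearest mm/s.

Bead cross-section: 0.23 × 0.81 → 0.1863 mm².
v_max = Q/A = 29/0.1863 = 155.66 mm/s → 156 mm/s.

156 mm/s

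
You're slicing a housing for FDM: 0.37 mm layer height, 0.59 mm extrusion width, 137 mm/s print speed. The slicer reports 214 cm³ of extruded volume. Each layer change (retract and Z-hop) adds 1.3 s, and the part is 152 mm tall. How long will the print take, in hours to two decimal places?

Line area = 0.37 × 0.59 = 0.2183 mm².
Path length: 214000 mm³ / 0.2183 mm² → 980302.3 mm.
Extrusion time = 980302.3 / 137 = 7155.5 s.
Layers = ⌈152/0.37⌉ = 411.
Z-hop total = 411 × 1.3, so 534.3 s.
Total = 7155.5 + 534.3 = 7689.8 s = 2.14 hours.

2.14 hours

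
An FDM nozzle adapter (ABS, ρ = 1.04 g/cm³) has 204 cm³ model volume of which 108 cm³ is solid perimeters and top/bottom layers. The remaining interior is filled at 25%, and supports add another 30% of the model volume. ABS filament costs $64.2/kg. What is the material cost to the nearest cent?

$12.90

Interior volume: 204 − 108 → 96 cm³.
Infill volume = 0.25 × 96, so 24 cm³.
Support = 0.30 × 204, so 61.2 cm³.
Total extruded: 108 + 24 + 61.2 → 193.2 cm³.
Mass = 193.2 × 1.04, so 200.928 g.
Cost = 200.928 g / 1000 × $64.2/kg = $12.90.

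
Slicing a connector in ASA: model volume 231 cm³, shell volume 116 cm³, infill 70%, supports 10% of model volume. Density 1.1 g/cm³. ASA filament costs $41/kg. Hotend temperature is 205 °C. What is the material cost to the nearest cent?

$9.90

Infill region = 231 − 116 = 115 cm³.
Infill volume: 0.70 × 115 → 80.5 cm³.
Support = 0.10 × 231, so 23.1 cm³.
Total extruded: 116 + 80.5 + 23.1 → 219.6 cm³.
Mass = 219.6 × 1.1 = 241.56 g.
Cost = 241.56 g / 1000 × $41/kg = $9.90.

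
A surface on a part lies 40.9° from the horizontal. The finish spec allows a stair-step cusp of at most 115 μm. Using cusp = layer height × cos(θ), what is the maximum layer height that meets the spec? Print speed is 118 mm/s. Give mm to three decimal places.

0.152 mm

cos(40.9°) = 0.7559; t_max = 0.115/0.7559 = 0.152 mm.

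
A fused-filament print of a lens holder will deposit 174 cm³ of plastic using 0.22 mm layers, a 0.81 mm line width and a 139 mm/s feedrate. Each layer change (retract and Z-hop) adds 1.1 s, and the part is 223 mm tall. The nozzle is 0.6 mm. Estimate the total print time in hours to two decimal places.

2.26 hours

Bead cross-section: 0.22 × 0.81 → 0.1782 mm².
Total extruded path = 174000/0.1782 = 976431 mm.
Extrusion time = 976431 / 139 = 7024.7 s.
Layer count = ceil(223 / 0.22) = 1014.
Non-print overhead = 1014 × 1.1 = 1115.4 s.
Total = 7024.7 + 1115.4 = 8140.1 s = 2.26 hours.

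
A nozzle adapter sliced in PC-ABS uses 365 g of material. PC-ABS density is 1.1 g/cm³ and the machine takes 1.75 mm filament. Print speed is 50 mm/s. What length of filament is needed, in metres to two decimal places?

137.95 m

Volume = 365 g / 1.1 g·cm⁻³ = 331.8182 cm³ = 331818.2 mm³.
A = π r² = π × 0.875² = 2.4053 mm².
L = V/A = 331818.2/2.4053 = 137952.94 mm → 137.95 m.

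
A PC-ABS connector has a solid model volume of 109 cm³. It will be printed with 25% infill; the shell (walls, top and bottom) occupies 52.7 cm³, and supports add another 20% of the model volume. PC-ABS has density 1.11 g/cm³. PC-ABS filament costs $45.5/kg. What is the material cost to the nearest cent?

Infill region = 109 − 52.7, so 56.3 cm³.
Deposited infill = 0.25 × 56.3 = 14.075 cm³.
Support: 0.20 × 109 → 21.8 cm³.
Total extruded = 52.7 + 14.075 + 21.8 = 88.575 cm³.
Mass: 88.575 × 1.11 → 98.31825 g.
Cost = 98.31825 g / 1000 × $45.5/kg = $4.47.

$4.47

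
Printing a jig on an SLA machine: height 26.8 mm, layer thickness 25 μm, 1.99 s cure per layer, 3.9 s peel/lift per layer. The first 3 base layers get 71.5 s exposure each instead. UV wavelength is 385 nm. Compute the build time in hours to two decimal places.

Layers = ⌈26.8/0.025⌉ = 1072.
Burn-in layers = 3 × (71.5 + 3.9), so 226.2 s.
Normal layers = 1069 × (1.99 + 3.9), so 6296.41 s.
Total = 226.2 + 6296.41 = 6522.61 s = 1.81 hours.

1.81 hours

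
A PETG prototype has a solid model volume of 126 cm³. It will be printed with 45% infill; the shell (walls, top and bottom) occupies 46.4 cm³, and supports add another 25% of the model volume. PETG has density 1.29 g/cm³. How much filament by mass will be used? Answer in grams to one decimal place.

146.7 g

Volume inside the shell = 126 − 46.4 = 79.6 cm³.
Infill volume = 0.45 × 79.6, so 35.82 cm³.
Support: 0.25 × 126 → 31.5 cm³.
Total extruded: 46.4 + 35.82 + 31.5 → 113.72 cm³.
Mass = 113.72 × 1.29, so 146.6988 g.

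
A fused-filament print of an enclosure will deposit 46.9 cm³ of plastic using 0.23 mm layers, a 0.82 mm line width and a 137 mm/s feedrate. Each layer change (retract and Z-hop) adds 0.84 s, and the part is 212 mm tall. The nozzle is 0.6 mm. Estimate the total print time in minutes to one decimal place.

Extrusion cross-section = 0.23 × 0.82, so 0.1886 mm².
Toolpath length = 46.9 cm³ / 0.1886 mm² = 46900 / 0.1886 = 248674.4 mm.
Time extruding = 248674.4 / 137, so 1815.1 s.
Number of layers: 212 / 0.23 → 922 (rounded up).
Non-print overhead: 922 × 0.84 → 774.48 s.
Total = 1815.1 + 774.48 = 2589.58 s = 43.2 minutes.

43.2 minutes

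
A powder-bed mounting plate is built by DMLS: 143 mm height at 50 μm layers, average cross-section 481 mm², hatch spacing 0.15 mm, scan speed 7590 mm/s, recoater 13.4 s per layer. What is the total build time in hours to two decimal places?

10.98 hours

Layer count = ceil(143 / 0.05) = 2860.
Per-layer scan distance = 481 / 0.15 = 3206.7 mm.
Per-layer scan time = 3206.7 / 7590, so 0.4225 s.
Per-layer time = 0.4225 + 13.4 = 13.8225 s.
Build time = 2860 × 13.8225 = 39532.35 s = 10.98 hours.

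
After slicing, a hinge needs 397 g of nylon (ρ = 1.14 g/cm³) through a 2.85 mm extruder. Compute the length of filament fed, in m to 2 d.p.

Extruded volume: 397/1.14 = 348.2456 cm³ (348245.6 mm³).
Cross-section of 2.85 mm filament: π·(2.85/2)² = 6.3794 mm².
L = V/A = 348245.6/6.3794 = 54589.08 mm → 54.59 m.

54.59 m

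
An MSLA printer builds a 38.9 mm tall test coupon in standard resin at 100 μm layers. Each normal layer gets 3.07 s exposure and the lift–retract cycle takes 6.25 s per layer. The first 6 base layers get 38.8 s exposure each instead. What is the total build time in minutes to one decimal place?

Layer count = ceil(38.9 / 0.1) = 389.
Base layers: 6 × (38.8 + 6.25) → 270.3 s.
Regular layers = 383 × (3.07 + 6.25), so 3569.56 s.
Sum: 270.3 + 3569.56 = 3839.86 s → 64.0 minutes.

64.0 minutes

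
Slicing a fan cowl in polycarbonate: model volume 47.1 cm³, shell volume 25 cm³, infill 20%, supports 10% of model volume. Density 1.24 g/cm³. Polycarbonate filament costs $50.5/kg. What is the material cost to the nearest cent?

$2.14

Interior volume: 47.1 − 25 → 22.1 cm³.
Infill volume: 0.20 × 22.1 → 4.42 cm³.
Support = 0.10 × 47.1, so 4.71 cm³.
Total printed volume: 25 + 4.42 + 4.71 → 34.13 cm³.
Mass = 34.13 × 1.24, so 42.3212 g.
Cost = 42.3212 g / 1000 × $50.5/kg = $2.14.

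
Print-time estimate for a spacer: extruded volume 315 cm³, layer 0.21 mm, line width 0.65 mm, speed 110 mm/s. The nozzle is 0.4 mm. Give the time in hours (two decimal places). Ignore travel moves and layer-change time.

5.83 hours

Bead cross-section = 0.21 × 0.65, so 0.1365 mm².
Path length: 315000 mm³ / 0.1365 mm² → 2307692.3 mm.
Extrusion time = 2307692.3 / 110 = 20979 s.
20979 s = 5.83 hours.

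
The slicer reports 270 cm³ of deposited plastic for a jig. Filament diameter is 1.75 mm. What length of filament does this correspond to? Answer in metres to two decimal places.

112.25 m

Filament cross-section = π × (1.75/2)² = 2.4053 mm².
L = 270000 mm³ / 2.4053 mm² = 112252.11 mm, i.e. 112.25 m.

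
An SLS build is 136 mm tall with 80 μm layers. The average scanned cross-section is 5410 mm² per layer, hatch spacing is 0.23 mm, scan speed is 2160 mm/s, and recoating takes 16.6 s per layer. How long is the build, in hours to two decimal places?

12.98 hours

Number of layers: 136 / 0.08 → 1700 (rounded up).
Per-layer scan distance: 5410 / 0.23 → 23521.7 mm.
Per-layer scan time = 23521.7 / 2160 = 10.8897 s.
Per-layer time = 10.8897 + 16.6, so 27.4897 s.
1700 layers × 27.4897 s/layer = 46732.49 s, i.e. 12.98 hours.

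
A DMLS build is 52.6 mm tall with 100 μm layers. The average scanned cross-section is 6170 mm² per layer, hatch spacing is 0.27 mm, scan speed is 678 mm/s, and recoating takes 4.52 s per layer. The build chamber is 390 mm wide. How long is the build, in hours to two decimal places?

5.59 hours

Layer count = ceil(52.6 / 0.1) = 526.
Per-layer scan distance: 6170 / 0.27 → 22851.9 mm.
Laser time per layer: 22851.9 / 678 → 33.7049 s.
Layer cycle = 33.7049 + 4.52, so 38.2249 s.
Build time = 526 × 38.2249 = 20106.2974 s = 5.59 hours.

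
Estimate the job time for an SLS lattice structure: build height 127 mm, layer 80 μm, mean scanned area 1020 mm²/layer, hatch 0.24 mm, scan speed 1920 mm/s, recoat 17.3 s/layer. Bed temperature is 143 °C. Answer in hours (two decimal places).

8.61 hours

Layer count = ceil(127 / 0.08) = 1588.
Per-layer scan distance: 1020 / 0.24 → 4250 mm.
Scan time per layer: 4250 / 1920 → 2.2135 s.
Layer cycle = 2.2135 + 17.3 = 19.5135 s.
Build time = 1588 × 19.5135 = 30987.438 s = 8.61 hours.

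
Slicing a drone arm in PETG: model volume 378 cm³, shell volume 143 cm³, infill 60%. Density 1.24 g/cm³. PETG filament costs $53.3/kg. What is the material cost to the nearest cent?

$18.77

Volume inside the shell = 378 − 143, so 235 cm³.
Infill volume: 0.60 × 235 → 141 cm³.
Total printed volume = 143 + 141 = 284 cm³.
Mass = 284 × 1.24, so 352.16 g.
At $53.3/kg: 352.16/1000 × 53.3 = $18.77.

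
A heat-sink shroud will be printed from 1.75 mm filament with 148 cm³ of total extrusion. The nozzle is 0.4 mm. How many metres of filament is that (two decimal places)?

61.53 m

A = π r² = π × 0.875² = 2.4053 mm².
Length = 148 cm³ / 2.4053 mm² = 148000 / 2.4053 = 61530.79 mm = 61.53 m.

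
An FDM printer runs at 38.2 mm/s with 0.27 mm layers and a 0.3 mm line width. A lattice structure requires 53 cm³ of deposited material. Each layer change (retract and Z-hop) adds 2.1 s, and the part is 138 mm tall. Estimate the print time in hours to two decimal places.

5.06 hours

Extrusion cross-section = 0.27 × 0.3 = 0.081 mm².
Total extruded path = 53000/0.081 = 654321 mm.
Time extruding: 654321 / 38.2 → 17128.8 s.
Number of layers: 138 / 0.27 → 512 (rounded up).
Non-print overhead = 512 × 2.1 = 1075.2 s.
Total = 17128.8 + 1075.2 = 18204 s = 5.06 hours.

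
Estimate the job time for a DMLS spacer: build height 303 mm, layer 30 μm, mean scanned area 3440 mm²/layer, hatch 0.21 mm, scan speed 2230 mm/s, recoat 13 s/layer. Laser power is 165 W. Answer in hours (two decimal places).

57.08 hours

Layers = ⌈303/0.03⌉ = 10100.
Scan path per layer = 3440 / 0.21 = 16381 mm.
Per-layer scan time: 16381 / 2230 → 7.3457 s.
Per-layer time = 7.3457 + 13 = 20.3457 s.
Total: 10100 × 20.3457 s = 205491.57 s → 57.08 hours.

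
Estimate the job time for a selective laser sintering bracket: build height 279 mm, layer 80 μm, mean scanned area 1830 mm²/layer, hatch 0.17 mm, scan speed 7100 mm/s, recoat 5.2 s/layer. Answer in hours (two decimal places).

Number of layers: 279 / 0.08 → 3488 (rounded up).
Scan path per layer = 1830 / 0.17, so 10764.7 mm.
Per-layer scan time = 10764.7 / 7100, so 1.5162 s.
Layer cycle = 1.5162 + 5.2, so 6.7162 s.
Total: 3488 × 6.7162 s = 23426.1056 s → 6.51 hours.

6.51 hours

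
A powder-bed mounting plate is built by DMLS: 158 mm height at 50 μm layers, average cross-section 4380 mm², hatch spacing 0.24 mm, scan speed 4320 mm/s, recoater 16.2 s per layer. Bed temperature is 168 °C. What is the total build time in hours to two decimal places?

17.93 hours

Number of layers: 158 / 0.05 → 3160 (rounded up).
Scan path per layer = 4380 / 0.24 = 18250 mm.
Scan time per layer = 18250 / 4320 = 4.2245 s.
Time per layer = 4.2245 + 16.2, so 20.4245 s.
Build time = 3160 × 20.4245 = 64541.42 s = 17.93 hours.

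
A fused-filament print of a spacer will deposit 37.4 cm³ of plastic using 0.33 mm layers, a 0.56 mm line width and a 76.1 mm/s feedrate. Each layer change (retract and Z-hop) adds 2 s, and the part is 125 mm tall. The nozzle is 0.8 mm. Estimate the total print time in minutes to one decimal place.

Line area = 0.33 × 0.56 = 0.1848 mm².
Total extruded path = 37400/0.1848 = 202381 mm.
Print-move time = 202381 / 76.1 = 2659.4 s.
Number of layers: 125 / 0.33 → 379 (rounded up).
Z-hop total = 379 × 2, so 758 s.
Total = 2659.4 + 758 = 3417.4 s = 57.0 minutes.

57.0 minutes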